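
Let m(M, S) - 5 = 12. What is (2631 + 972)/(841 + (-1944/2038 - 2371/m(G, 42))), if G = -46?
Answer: 62414769/12136070 ≈ 5.1429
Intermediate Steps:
m(M, S) = 17 (m(M, S) = 5 + 12 = 17)
(2631 + 972)/(841 + (-1944/2038 - 2371/m(G, 42))) = (2631 + 972)/(841 + (-1944/2038 - 2371/17)) = 3603/(841 + (-1944*1/2038 - 2371*1/17)) = 3603/(841 + (-972/1019 - 2371/17)) = 3603/(841 - 2432573/17323) = 3603/(12136070/17323) = 3603*(17323/12136070) = 62414769/12136070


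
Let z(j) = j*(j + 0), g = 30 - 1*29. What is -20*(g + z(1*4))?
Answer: -340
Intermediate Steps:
g = 1 (g = 30 - 29 = 1)
z(j) = j² (z(j) = j*j = j²)
-20*(g + z(1*4)) = -20*(1 + (1*4)²) = -20*(1 + 4²) = -20*(1 + 16) = -20*17 = -340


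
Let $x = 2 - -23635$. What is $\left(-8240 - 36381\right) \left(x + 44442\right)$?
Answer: $-3037753059$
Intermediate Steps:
$x = 23637$ ($x = 2 + 23635 = 23637$)
$\left(-8240 - 36381\right) \left(x + 44442\right) = \left(-8240 - 36381\right) \left(23637 + 44442\right) = \left(-44621\right) 68079 = -3037753059$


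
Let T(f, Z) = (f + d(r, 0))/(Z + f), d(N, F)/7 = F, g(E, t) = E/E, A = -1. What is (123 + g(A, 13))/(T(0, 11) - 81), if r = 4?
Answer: -124/81 ≈ -1.5309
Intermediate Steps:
g(E, t) = 1
d(N, F) = 7*F
T(f, Z) = f/(Z + f) (T(f, Z) = (f + 7*0)/(Z + f) = (f + 0)/(Z + f) = f/(Z + f))
(123 + g(A, 13))/(T(0, 11) - 81) = (123 + 1)/(0/(11 + 0) - 81) = 124/(0/11 - 81) = 124/(0*(1/11) - 81) = 124/(0 - 81) = 124/(-81) = 124*(-1/81) = -124/81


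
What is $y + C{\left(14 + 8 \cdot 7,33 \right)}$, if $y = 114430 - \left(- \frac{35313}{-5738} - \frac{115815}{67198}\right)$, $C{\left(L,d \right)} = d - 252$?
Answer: $\frac{11009002886915}{96395531} \approx 1.1421 \cdot 10^{5}$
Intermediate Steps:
$C{\left(L,d \right)} = -252 + d$ ($C{\left(L,d \right)} = d - 252 = -252 + d$)
$y = \frac{11030113508204}{96395531}$ ($y = 114430 - \left(\left(-35313\right) \left(- \frac{1}{5738}\right) - \frac{115815}{67198}\right) = 114430 - \left(\frac{35313}{5738} - \frac{115815}{67198}\right) = 114430 - \frac{427104126}{96395531} = \frac{11030113508204}{96395531} \approx 1.1443 \cdot 10^{5}$)
$y + C{\left(14 + 8 \cdot 7,33 \right)} = \frac{11030113508204}{96395531} + \left(-252 + 33\right) = \frac{11030113508204}{96395531} - 219 = \frac{11009002886915}{96395531}$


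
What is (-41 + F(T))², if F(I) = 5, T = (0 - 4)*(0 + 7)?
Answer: 1296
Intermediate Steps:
T = -28 (T = -4*7 = -28)
(-41 + F(T))² = (-41 + 5)² = (-36)² = 1296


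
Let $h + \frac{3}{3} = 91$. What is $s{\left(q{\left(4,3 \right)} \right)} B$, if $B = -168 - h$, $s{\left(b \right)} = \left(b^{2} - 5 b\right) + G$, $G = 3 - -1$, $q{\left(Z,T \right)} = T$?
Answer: $516$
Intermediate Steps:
$h = 90$ ($h = -1 + 91 = 90$)
$G = 4$ ($G = 3 + 1 = 4$)
$s{\left(b \right)} = 4 + b^{2} - 5 b$ ($s{\left(b \right)} = \left(b^{2} - 5 b\right) + 4 = 4 + b^{2} - 5 b$)
$B = -258$ ($B = -168 - 90 = -258$)
$s{\left(q{\left(4,3 \right)} \right)} B = \left(4 + 3^{2} - 15\right) \left(-258\right) = \left(4 + 9 - 15\right) \left(-258\right) = \left(-2\right) \left(-258\right) = 516$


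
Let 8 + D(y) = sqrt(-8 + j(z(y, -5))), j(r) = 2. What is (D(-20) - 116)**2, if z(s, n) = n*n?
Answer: (124 - I*sqrt(6))**2 ≈ 15370.0 - 607.47*I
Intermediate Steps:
z(s, n) = n**2
D(y) = -8 + I*sqrt(6) (D(y) = -8 + sqrt(-8 + 2) = -8 + sqrt(-6) = -8 + I*sqrt(6))
(D(-20) - 116)**2 = ((-8 + I*sqrt(6)) - 116)**2 = (-124 + I*sqrt(6))**2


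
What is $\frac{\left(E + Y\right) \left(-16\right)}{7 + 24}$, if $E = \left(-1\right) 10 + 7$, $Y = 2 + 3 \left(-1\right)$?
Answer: $\frac{64}{31} \approx 2.0645$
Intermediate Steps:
$Y = -1$ ($Y = 2 - 3 = -1$)
$E = -3$ ($E = -10 + 7 = -3$)
$\frac{\left(E + Y\right) \left(-16\right)}{7 + 24} = \frac{\left(-3 - 1\right) \left(-16\right)}{7 + 24} = \frac{\left(-4\right) \left(-16\right)}{31} = 64 \cdot \frac{1}{31} = \frac{64}{31}$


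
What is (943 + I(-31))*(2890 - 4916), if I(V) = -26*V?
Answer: -3543474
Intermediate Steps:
(943 + I(-31))*(2890 - 4916) = (943 - 26*(-31))*(2890 - 4916) = (943 + 806)*(-2026) = 1749*(-2026) = -3543474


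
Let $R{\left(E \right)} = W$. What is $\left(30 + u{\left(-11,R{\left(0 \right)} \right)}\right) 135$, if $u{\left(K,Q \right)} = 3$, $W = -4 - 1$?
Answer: $4455$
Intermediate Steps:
$W = -5$ ($W = -4 - 1 = -5$)
$R{\left(E \right)} = -5$
$\left(30 + u{\left(-11,R{\left(0 \right)} \right)}\right) 135 = \left(30 + 3\right) 135 = 33 \cdot 135 = 4455$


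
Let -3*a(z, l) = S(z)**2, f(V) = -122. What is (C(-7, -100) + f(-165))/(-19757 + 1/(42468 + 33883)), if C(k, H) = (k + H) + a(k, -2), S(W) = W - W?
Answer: 17484379/1508466706 ≈ 0.011591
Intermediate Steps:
S(W) = 0
a(z, l) = 0 (a(z, l) = -1/3*0**2 = -1/3*0 = 0)
C(k, H) = H + k (C(k, H) = (k + H) + 0 = (H + k) + 0 = H + k)
(C(-7, -100) + f(-165))/(-19757 + 1/(42468 + 33883)) = ((-100 - 7) - 122)/(-19757 + 1/(42468 + 33883)) = (-107 - 122)/(-19757 + 1/76351) = -229/(-19757 + 1/76351) = -229/(-1508466706/76351) = -229*(-76351/1508466706) = 17484379/1508466706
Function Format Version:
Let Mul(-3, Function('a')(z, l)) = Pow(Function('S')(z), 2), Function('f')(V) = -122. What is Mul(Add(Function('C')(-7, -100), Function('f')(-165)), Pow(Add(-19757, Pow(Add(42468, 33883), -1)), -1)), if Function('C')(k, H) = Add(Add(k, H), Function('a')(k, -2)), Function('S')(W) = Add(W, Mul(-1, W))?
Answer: Rational(17484379, 1508466706) ≈ 0.011591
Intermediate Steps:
Function('S')(W) = 0
Function('a')(z, l) = 0 (Function('a')(z, l) = Mul(Rational(-1, 3), Pow(0, 2)) = Mul(Rational(-1, 3), 0) = 0)
Function('C')(k, H) = Add(H, k) (Function('C')(k, H) = Add(Add(k, H), 0) = Add(Add(H, k), 0) = Add(H, k))
Mul(Add(Function('C')(-7, -100), Function('f')(-165)), Pow(Add(-19757, Pow(Add(42468, 33883), -1)), -1)) = Mul(Add(Add(-100, -7), -122), Pow(Add(-19757, Pow(Add(42468, 33883), -1)), -1)) = Mul(Add(-107, -122), Pow(Add(-19757, Pow(76351, -1)), -1)) = Mul(-229, Pow(Add(-19757, Rational(1, 76351)), -1)) = Mul(-229, Pow(Rational(-1508466706, 76351), -1)) = Mul(-229, Rational(-76351, 1508466706)) = Rational(17484379, 1508466706)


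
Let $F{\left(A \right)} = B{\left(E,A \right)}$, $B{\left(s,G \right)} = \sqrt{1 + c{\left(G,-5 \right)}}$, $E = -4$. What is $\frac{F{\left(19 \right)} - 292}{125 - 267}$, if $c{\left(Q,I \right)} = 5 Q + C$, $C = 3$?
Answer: $\frac{146}{71} - \frac{3 \sqrt{11}}{142} \approx 1.9863$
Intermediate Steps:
$c{\left(Q,I \right)} = 3 + 5 Q$ ($c{\left(Q,I \right)} = 5 Q + 3 = 3 + 5 Q$)
$B{\left(s,G \right)} = \sqrt{4 + 5 G}$ ($B{\left(s,G \right)} = \sqrt{1 + \left(3 + 5 G\right)} = \sqrt{4 + 5 G}$)
$F{\left(A \right)} = \sqrt{4 + 5 A}$
$\frac{F{\left(19 \right)} - 292}{125 - 267} = \frac{\sqrt{4 + 5 \cdot 19} - 292}{125 - 267} = \frac{\sqrt{4 + 95} - 292}{-142} = \left(\sqrt{99} - 292\right) \left(- \frac{1}{142}\right) = \left(3 \sqrt{11} - 292\right) \left(- \frac{1}{142}\right) = \left(-292 + 3 \sqrt{11}\right) \left(- \frac{1}{142}\right) = \frac{146}{71} - \frac{3 \sqrt{11}}{142}$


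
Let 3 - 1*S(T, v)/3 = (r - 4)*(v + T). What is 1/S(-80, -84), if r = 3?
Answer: -1/483 ≈ -0.0020704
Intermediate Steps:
S(T, v) = 9 + 3*T + 3*v (S(T, v) = 9 - 3*(3 - 4)*(v + T) = 9 - (-3)*(T + v) = 9 - 3*(-T - v) = 9 + (3*T + 3*v) = 9 + 3*T + 3*v)
1/S(-80, -84) = 1/(9 + 3*(-80) + 3*(-84)) = 1/(9 - 240 - 252) = 1/(-483) = -1/483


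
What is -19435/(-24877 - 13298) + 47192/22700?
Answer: 22427291/8665725 ≈ 2.5880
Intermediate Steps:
-19435/(-24877 - 13298) + 47192/22700 = -19435/(-38175) + 47192*(1/22700) = -19435*(-1/38175) + 11798/5675 = 3887/7635 + 11798/5675 = 22427291/8665725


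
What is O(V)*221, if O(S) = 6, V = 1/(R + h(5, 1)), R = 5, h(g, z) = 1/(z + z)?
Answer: 1326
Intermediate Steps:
h(g, z) = 1/(2*z)
V = 2/11 (V = 1/(5 + (½)/1) = 1/(5 + (½)*1) = 1/(5 + ½) = 1/(11/2) = 2/11 ≈ 0.18182)
O(V)*221 = 6*221 = 1326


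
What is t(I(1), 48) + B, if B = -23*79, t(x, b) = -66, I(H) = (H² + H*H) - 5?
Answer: -1883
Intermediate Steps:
I(H) = -5 + 2*H² (I(H) = (H² + H²) - 5 = 2*H² - 5 = -5 + 2*H²)
B = -1817
t(I(1), 48) + B = -66 - 1817 = -1883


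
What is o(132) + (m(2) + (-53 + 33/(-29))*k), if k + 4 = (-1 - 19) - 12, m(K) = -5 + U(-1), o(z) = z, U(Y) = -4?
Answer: 60087/29 ≈ 2072.0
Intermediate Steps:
m(K) = -9 (m(K) = -5 - 4 = -9)
k = -36 (k = -4 + ((-1 - 19) - 12) = -4 + (-20 - 12) = -4 - 32 = -36)
o(132) + (m(2) + (-53 + 33/(-29))*k) = 132 + (-9 + (-53 + 33/(-29))*(-36)) = 132 + (-9 + (-53 + 33*(-1/29))*(-36)) = 132 + (-9 + (-53 - 33/29)*(-36)) = 132 + (-9 - 1570/29*(-36)) = 132 + (-9 + 56520/29) = 132 + 56259/29 = 60087/29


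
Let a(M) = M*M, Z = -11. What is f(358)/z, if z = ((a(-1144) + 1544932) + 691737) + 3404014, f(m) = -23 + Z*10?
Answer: -133/6949419 ≈ -1.9138e-5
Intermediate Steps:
a(M) = M²
f(m) = -133 (f(m) = -23 - 11*10 = -23 - 110 = -133)
z = 6949419 (z = (((-1144)² + 1544932) + 691737) + 3404014 = ((1308736 + 1544932) + 691737) + 3404014 = (2853668 + 691737) + 3404014 = 3545405 + 3404014 = 6949419)
f(358)/z = -133/6949419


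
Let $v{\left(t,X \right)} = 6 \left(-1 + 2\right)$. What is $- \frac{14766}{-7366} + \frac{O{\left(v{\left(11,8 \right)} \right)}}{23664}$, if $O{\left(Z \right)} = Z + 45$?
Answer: $\frac{118255}{58928} \approx 2.0068$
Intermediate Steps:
$v{\left(t,X \right)} = 6$ ($v{\left(t,X \right)} = 6 \cdot 1 = 6$)
$O{\left(Z \right)} = 45 + Z$
$- \frac{14766}{-7366} + \frac{O{\left(v{\left(11,8 \right)} \right)}}{23664} = - \frac{14766}{-7366} + \frac{45 + 6}{23664} = \left(-14766\right) \left(- \frac{1}{7366}\right) + 51 \cdot \frac{1}{23664} = \frac{7383}{3683} + \frac{1}{464} = \frac{118255}{58928}$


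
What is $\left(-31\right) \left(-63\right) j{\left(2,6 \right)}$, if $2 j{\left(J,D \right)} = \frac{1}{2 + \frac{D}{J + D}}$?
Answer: $\frac{3906}{11} \approx 355.09$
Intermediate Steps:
$j{\left(J,D \right)} = \frac{1}{2 \left(2 + \frac{D}{D + J}\right)}$ ($j{\left(J,D \right)} = \frac{1}{2 \left(2 + \frac{D}{J + D}\right)} = \frac{1}{2 \left(2 + \frac{D}{D + J}\right)}$)
$\left(-31\right) \left(-63\right) j{\left(2,6 \right)} = \left(-31\right) \left(-63\right) \frac{6 + 2}{2 \left(2 \cdot 2 + 3 \cdot 6\right)} = 1953 \cdot \frac{1}{2} \frac{1}{4 + 18} \cdot 8 = 1953 \cdot \frac{1}{2} \cdot \frac{1}{22} \cdot 8 = 1953 \cdot \frac{2}{11} = \frac{3906}{11}$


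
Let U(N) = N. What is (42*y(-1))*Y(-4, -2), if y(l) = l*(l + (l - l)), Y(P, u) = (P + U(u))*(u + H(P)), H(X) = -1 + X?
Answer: 1764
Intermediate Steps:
Y(P, u) = (P + u)*(-1 + P + u) (Y(P, u) = (P + u)*(u + (-1 + P)) = (P + u)*(-1 + P + u))
y(l) = l² (y(l) = l*(l + 0) = l*l = l²)
(42*y(-1))*Y(-4, -2) = (42*(-1)²)*((-4)² + (-2)² - 1*(-4) - 1*(-2) + 2*(-4)*(-2)) = (42*1)*(16 + 4 + 4 + 2 + 16) = 42*42 = 1764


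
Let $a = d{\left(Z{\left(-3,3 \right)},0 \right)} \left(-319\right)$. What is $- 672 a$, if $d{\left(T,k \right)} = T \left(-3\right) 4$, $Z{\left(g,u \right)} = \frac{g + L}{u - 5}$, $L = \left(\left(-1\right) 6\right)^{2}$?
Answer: $42444864$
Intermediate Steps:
$L = 36$ ($L = \left(-6\right)^{2} = 36$)
$Z{\left(g,u \right)} = \frac{36 + g}{-5 + u}$ ($Z{\left(g,u \right)} = \frac{g + 36}{u - 5} = \frac{36 + g}{-5 + u}$)
$d{\left(T,k \right)} = - 12 T$ ($d{\left(T,k \right)} = - 3 T 4 = - 12 T$)
$a = -63162$ ($a = - 12 \frac{36 - 3}{-5 + 3} \left(-319\right) = - 12 \frac{1}{-2} \cdot 33 \left(-319\right) = - 12 \left(\left(- \frac{1}{2}\right) 33\right) \left(-319\right) = \left(-12\right) \left(- \frac{33}{2}\right) \left(-319\right) = 198 \left(-319\right) = -63162$)
$- 672 a = \left(-672\right) \left(-63162\right) = 42444864$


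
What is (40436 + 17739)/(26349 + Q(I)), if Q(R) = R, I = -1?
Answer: 58175/26348 ≈ 2.2079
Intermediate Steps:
(40436 + 17739)/(26349 + Q(I)) = (40436 + 17739)/(26349 - 1) = 58175/26348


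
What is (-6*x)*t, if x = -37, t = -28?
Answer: -6216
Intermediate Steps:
(-6*x)*t = -6*(-37)*(-28) = 222*(-28) = -6216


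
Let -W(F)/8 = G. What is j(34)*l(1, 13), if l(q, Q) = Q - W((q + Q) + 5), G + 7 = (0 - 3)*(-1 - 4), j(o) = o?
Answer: 2618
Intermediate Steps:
G = 8 (G = -7 + (0 - 3)*(-1 - 4) = -7 - 3*(-5) = -7 + 15 = 8)
W(F) = -64 (W(F) = -8*8 = -64)
l(q, Q) = 64 + Q (l(q, Q) = Q - 1*(-64) = Q + 64 = 64 + Q)
j(34)*l(1, 13) = 34*(64 + 13) = 34*77 = 2618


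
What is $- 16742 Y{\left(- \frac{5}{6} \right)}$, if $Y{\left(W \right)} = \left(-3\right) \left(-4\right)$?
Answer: $-200904$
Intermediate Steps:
$Y{\left(W \right)} = 12$
$- 16742 Y{\left(- \frac{5}{6} \right)} = \left(-16742\right) 12 = -200904$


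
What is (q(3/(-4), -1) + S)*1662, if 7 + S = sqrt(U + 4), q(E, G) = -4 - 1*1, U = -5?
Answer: -19944 + 1662*I ≈ -19944.0 + 1662.0*I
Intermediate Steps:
q(E, G) = -5 (q(E, G) = -4 - 1 = -5)
S = -7 + I (S = -7 + sqrt(-5 + 4) = -7 + sqrt(-1) = -7 + I ≈ -7.0 + 1.0*I)
(q(3/(-4), -1) + S)*1662 = (-5 + (-7 + I))*1662 = (-12 + I)*1662 = -19944 + 1662*I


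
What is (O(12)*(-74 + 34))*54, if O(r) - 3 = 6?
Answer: -19440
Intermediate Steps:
O(r) = 9 (O(r) = 3 + 6 = 9)
(O(12)*(-74 + 34))*54 = (9*(-74 + 34))*54 = (9*(-40))*54 = -360*54 = -19440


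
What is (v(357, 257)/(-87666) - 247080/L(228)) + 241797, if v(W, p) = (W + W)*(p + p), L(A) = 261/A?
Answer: 379196561/14611 ≈ 25953.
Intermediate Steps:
v(W, p) = 4*W*p (v(W, p) = (2*W)*(2*p) = 4*W*p)
(v(357, 257)/(-87666) - 247080/L(228)) + 241797 = ((4*357*257)/(-87666) - 247080/(261/228)) + 241797 = (366996*(-1/87666) - 247080/(261*(1/228))) + 241797 = (-61166/14611 - 247080/87/76) + 241797 = (-61166/14611 - 247080*76/87) + 241797 = (-61166/14611 - 215840) + 241797 = -3153699406/14611 + 241797 = 379196561/14611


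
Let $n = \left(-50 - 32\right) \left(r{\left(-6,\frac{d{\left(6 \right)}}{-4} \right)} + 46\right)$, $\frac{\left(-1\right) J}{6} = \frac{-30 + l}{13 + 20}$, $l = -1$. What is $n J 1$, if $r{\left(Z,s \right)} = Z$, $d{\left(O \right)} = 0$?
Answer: $- \frac{203360}{11} \approx -18487.0$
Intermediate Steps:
$J = \frac{62}{11}$ ($J = - 6 \frac{-30 - 1}{13 + 20} = - 6 \left(- \frac{31}{33}\right) = - 6 \left(\left(-31\right) \frac{1}{33}\right) = \left(-6\right) \left(- \frac{31}{33}\right) = \frac{62}{11} \approx 5.6364$)
$n = -3280$ ($n = \left(-50 - 32\right) \left(-6 + 46\right) = \left(-82\right) 40 = -3280$)
$n J 1 = \left(-3280\right) \frac{62}{11} \cdot 1 = \left(- \frac{203360}{11}\right) 1 = - \frac{203360}{11}$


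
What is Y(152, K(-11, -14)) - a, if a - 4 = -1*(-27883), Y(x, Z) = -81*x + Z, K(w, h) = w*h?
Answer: -40045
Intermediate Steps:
K(w, h) = h*w
Y(x, Z) = Z - 81*x
a = 27887 (a = 4 - 1*(-27883) = 4 + 27883 = 27887)
Y(152, K(-11, -14)) - a = (-14*(-11) - 81*152) - 1*27887 = (154 - 12312) - 27887 = -12158 - 27887 = -40045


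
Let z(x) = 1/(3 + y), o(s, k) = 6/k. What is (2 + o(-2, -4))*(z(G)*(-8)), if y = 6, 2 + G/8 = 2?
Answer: -4/9 ≈ -0.44444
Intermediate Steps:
G = 0 (G = -16 + 8*2 = -16 + 16 = 0)
z(x) = ⅑ (z(x) = 1/(3 + 6) = 1/9 = ⅑)
(2 + o(-2, -4))*(z(G)*(-8)) = (2 + 6/(-4))*((⅑)*(-8)) = (2 + 6*(-¼))*(-8/9) = (2 - 3/2)*(-8/9) = (½)*(-8/9) = -4/9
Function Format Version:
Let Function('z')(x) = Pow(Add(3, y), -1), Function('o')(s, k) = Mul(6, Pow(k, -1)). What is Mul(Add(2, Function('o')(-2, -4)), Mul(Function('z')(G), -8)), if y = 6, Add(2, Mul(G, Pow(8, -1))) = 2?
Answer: Rational(-4, 9) ≈ -0.44444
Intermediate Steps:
G = 0 (G = Add(-16, Mul(8, 2)) = Add(-16, 16) = 0)
Function('z')(x) = Rational(1, 9) (Function('z')(x) = Pow(Add(3, 6), -1) = Pow(9, -1) = Rational(1, 9))
Mul(Add(2, Function('o')(-2, -4)), Mul(Function('z')(G), -8)) = Mul(Add(2, Mul(6, Pow(-4, -1))), Mul(Rational(1, 9), -8)) = Mul(Add(2, Mul(6, Rational(-1, 4))), Rational(-8, 9)) = Mul(Add(2, Rational(-3, 2)), Rational(-8, 9)) = Mul(Rational(1, 2), Rational(-8, 9)) = Rational(-4, 9)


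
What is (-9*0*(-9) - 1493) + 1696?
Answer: 203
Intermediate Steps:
(-9*0*(-9) - 1493) + 1696 = (0*(-9) - 1493) + 1696 = (0 - 1493) + 1696 = -1493 + 1696 = 203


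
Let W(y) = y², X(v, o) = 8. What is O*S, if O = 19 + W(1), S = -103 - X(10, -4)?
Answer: -2220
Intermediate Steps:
S = -111 (S = -103 - 1*8 = -103 - 8 = -111)
O = 20 (O = 19 + 1² = 19 + 1 = 20)
O*S = 20*(-111) = -2220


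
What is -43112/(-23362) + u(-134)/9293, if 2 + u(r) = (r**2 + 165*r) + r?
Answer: 150208418/108551533 ≈ 1.3838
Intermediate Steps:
u(r) = -2 + r**2 + 166*r (u(r) = -2 + ((r**2 + 165*r) + r) = -2 + (r**2 + 166*r) = -2 + r**2 + 166*r)
-43112/(-23362) + u(-134)/9293 = -43112/(-23362) + (-2 + (-134)**2 + 166*(-134))/9293 = -43112*(-1/23362) + (-2 + 17956 - 22244)*(1/9293) = 21556/11681 - 4290*1/9293 = 21556/11681 - 4290/9293 = 150208418/108551533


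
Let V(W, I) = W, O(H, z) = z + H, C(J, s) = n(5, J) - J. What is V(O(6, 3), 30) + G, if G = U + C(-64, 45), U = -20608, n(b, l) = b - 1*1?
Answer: -20531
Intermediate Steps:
n(b, l) = -1 + b (n(b, l) = b - 1 = -1 + b)
C(J, s) = 4 - J (C(J, s) = (-1 + 5) - J = 4 - J)
O(H, z) = H + z
G = -20540 (G = -20608 + (4 - 1*(-64)) = -20608 + (4 + 64) = -20608 + 68 = -20540)
V(O(6, 3), 30) + G = (6 + 3) - 20540 = 9 - 20540 = -20531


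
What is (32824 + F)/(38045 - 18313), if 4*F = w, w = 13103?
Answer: 144399/78928 ≈ 1.8295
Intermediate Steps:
F = 13103/4 (F = (¼)*13103 = 13103/4 ≈ 3275.8)
(32824 + F)/(38045 - 18313) = (32824 + 13103/4)/(38045 - 18313) = (144399/4)/19732 = (144399/4)*(1/19732) = 144399/78928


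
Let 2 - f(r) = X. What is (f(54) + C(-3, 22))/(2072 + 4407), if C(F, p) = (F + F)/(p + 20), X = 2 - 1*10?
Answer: 69/45353 ≈ 0.0015214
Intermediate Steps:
X = -8 (X = 2 - 10 = -8)
f(r) = 10 (f(r) = 2 - 1*(-8) = 2 + 8 = 10)
C(F, p) = 2*F/(20 + p) (C(F, p) = (2*F)/(20 + p) = 2*F/(20 + p))
(f(54) + C(-3, 22))/(2072 + 4407) = (10 + 2*(-3)/(20 + 22))/(2072 + 4407) = (10 + 2*(-3)/42)/6479 = (10 + 2*(-3)*(1/42))*(1/6479) = (10 - 1/7)*(1/6479) = (69/7)*(1/6479) = 69/45353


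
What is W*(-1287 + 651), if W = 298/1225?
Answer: -189528/1225 ≈ -154.72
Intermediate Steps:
W = 298/1225 (W = 298*(1/1225) = 298/1225 ≈ 0.24327)
W*(-1287 + 651) = 298*(-1287 + 651)/1225 = (298/1225)*(-636) = -189528/1225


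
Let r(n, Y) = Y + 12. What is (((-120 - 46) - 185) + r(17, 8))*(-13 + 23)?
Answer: -3310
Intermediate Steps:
r(n, Y) = 12 + Y
(((-120 - 46) - 185) + r(17, 8))*(-13 + 23) = (((-120 - 46) - 185) + (12 + 8))*(-13 + 23) = ((-166 - 185) + 20)*10 = (-351 + 20)*10 = -331*10 = -3310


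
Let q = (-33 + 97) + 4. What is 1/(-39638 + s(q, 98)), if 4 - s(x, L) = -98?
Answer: -1/39536 ≈ -2.5293e-5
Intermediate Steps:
q = 68 (q = 64 + 4 = 68)
s(x, L) = 102 (s(x, L) = 4 - 1*(-98) = 4 + 98 = 102)
1/(-39638 + s(q, 98)) = 1/(-39638 + 102) = 1/(-39536) = -1/39536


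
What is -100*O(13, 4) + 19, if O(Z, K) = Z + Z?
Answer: -2581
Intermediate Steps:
O(Z, K) = 2*Z
-100*O(13, 4) + 19 = -200*13 + 19 = -100*26 + 19 = -2600 + 19 = -2581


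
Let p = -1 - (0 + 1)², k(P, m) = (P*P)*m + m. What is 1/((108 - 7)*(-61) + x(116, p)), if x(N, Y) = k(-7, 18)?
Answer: -1/5261 ≈ -0.00019008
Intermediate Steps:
k(P, m) = m + m*P² (k(P, m) = P²*m + m = m*P² + m = m + m*P²)
p = -2 (p = -1 - 1*1² = -1 - 1*1 = -1 - 1 = -2)
x(N, Y) = 900 (x(N, Y) = 18*(1 + (-7)²) = 18*(1 + 49) = 18*50 = 900)
1/((108 - 7)*(-61) + x(116, p)) = 1/((108 - 7)*(-61) + 900) = 1/(101*(-61) + 900) = 1/(-6161 + 900) = 1/(-5261) = -1/5261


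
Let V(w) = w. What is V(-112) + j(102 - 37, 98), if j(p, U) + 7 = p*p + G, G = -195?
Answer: 3911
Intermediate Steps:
j(p, U) = -202 + p² (j(p, U) = -7 + (p*p - 195) = -7 + (p² - 195) = -7 + (-195 + p²) = -202 + p²)
V(-112) + j(102 - 37, 98) = -112 + (-202 + (102 - 37)²) = -112 + (-202 + 65²) = -112 + (-202 + 4225) = -112 + 4023 = 3911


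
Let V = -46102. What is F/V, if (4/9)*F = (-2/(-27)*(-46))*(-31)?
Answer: -713/138306 ≈ -0.0051552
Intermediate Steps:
F = 713/3 (F = 9*((-2/(-27)*(-46))*(-31))/4 = 9*((-2*(-1/27)*(-46))*(-31))/4 = 9*(((2/27)*(-46))*(-31))/4 = 9*(-92/27*(-31))/4 = (9/4)*(2852/27) = 713/3 ≈ 237.67)
F/V = (713/3)/(-46102) = (713/3)*(-1/46102) = -713/138306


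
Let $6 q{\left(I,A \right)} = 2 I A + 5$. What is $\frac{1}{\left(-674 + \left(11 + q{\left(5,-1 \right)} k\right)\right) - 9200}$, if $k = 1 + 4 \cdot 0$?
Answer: $- \frac{6}{59183} \approx -0.00010138$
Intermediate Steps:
$k = 1$ ($k = 1 + 0 = 1$)
$q{\left(I,A \right)} = \frac{5}{6} + \frac{A I}{3}$ ($q{\left(I,A \right)} = \frac{2 I A + 5}{6} = \frac{2 A I + 5}{6} = \frac{5 + 2 A I}{6} = \frac{5}{6} + \frac{A I}{3}$)
$\frac{1}{\left(-674 + \left(11 + q{\left(5,-1 \right)} k\right)\right) - 9200} = \frac{1}{\left(-674 + \left(11 + \left(\frac{5}{6} + \frac{1}{3} \left(-1\right) 5\right) 1\right)\right) - 9200} = \frac{1}{\left(-674 + \left(11 + \left(\frac{5}{6} - \frac{5}{3}\right) 1\right)\right) - 9200} = \frac{1}{\left(-674 + \left(11 - \frac{5}{6}\right)\right) - 9200} = \frac{1}{\left(-674 + \frac{61}{6}\right) - 9200} = \frac{1}{- \frac{3983}{6} - 9200} = \frac{1}{- \frac{59183}{6}} = - \frac{6}{59183}$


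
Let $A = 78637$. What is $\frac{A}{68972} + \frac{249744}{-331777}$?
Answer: $\frac{8864604781}{22883323244} \approx 0.38738$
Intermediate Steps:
$\frac{A}{68972} + \frac{249744}{-331777} = \frac{78637}{68972} + \frac{249744}{-331777} = 78637 \cdot \frac{1}{68972} + 249744 \left(- \frac{1}{331777}\right) = \frac{78637}{68972} - \frac{249744}{331777} = \frac{8864604781}{22883323244}$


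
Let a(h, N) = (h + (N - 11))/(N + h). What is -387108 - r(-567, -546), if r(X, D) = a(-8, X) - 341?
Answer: -222391611/575 ≈ -3.8677e+5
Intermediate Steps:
a(h, N) = (-11 + N + h)/(N + h) (a(h, N) = (h + (-11 + N))/(N + h) = (-11 + N + h)/(N + h))
r(X, D) = -341 + (-19 + X)/(-8 + X) (r(X, D) = (-11 + X - 8)/(X - 8) - 341 = (-19 + X)/(-8 + X) - 341 = -341 + (-19 + X)/(-8 + X))
-387108 - r(-567, -546) = -387108 - (2709 - 340*(-567))/(-8 - 567) = -387108 - (2709 + 192780)/(-575) = -387108 - (-1)*195489/575 = -387108 - 1*(-195489/575) = -387108 + 195489/575 = -222391611/575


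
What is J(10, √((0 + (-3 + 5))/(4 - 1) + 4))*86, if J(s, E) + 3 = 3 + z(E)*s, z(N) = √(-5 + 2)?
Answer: 860*I*√3 ≈ 1489.6*I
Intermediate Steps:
z(N) = I*√3 (z(N) = √(-3) = I*√3)
J(s, E) = I*s*√3 (J(s, E) = -3 + (3 + (I*√3)*s) = -3 + (3 + I*s*√3) = I*s*√3)
J(10, √((0 + (-3 + 5))/(4 - 1) + 4))*86 = (I*10*√3)*86 = (10*I*√3)*86 = 860*I*√3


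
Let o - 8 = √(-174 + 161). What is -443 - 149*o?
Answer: -1635 - 149*I*√13 ≈ -1635.0 - 537.23*I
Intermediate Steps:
o = 8 + I*√13 (o = 8 + √(-174 + 161) = 8 + √(-13) = 8 + I*√13 ≈ 8.0 + 3.6056*I)
-443 - 149*o = -443 - 149*(8 + I*√13) = -443 + (-1192 - 149*I*√13) = -1635 - 149*I*√13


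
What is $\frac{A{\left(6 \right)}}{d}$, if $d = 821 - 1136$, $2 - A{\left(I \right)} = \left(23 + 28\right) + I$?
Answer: $\frac{11}{63} \approx 0.1746$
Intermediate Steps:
$A{\left(I \right)} = -49 - I$ ($A{\left(I \right)} = 2 - \left(\left(23 + 28\right) + I\right) = 2 - \left(51 + I\right) = -49 - I$)
$d = -315$
$\frac{A{\left(6 \right)}}{d} = \frac{-49 - 6}{-315} = \left(-49 - 6\right) \left(- \frac{1}{315}\right) = \left(-55\right) \left(- \frac{1}{315}\right) = \frac{11}{63}$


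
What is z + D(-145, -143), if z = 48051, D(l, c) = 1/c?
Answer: 6871292/143 ≈ 48051.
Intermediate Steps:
z + D(-145, -143) = 48051 + 1/(-143) = 48051 - 1/143 = 6871292/143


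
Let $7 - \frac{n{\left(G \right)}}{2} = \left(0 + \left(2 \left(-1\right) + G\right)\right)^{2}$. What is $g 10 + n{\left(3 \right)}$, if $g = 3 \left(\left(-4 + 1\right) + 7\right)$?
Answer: $132$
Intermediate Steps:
$n{\left(G \right)} = 14 - 2 \left(-2 + G\right)^{2}$ ($n{\left(G \right)} = 14 - 2 \left(0 + \left(2 \left(-1\right) + G\right)\right)^{2} = 14 - 2 \left(0 + \left(-2 + G\right)\right)^{2} = 14 - 2 \left(-2 + G\right)^{2}$)
$g = 12$ ($g = 3 \left(-3 + 7\right) = 3 \cdot 4 = 12$)
$g 10 + n{\left(3 \right)} = 12 \cdot 10 + \left(14 - 2 \left(-2 + 3\right)^{2}\right) = 120 + \left(14 - 2 \cdot 1^{2}\right) = 120 + \left(14 - 2\right) = 120 + 12 = 132$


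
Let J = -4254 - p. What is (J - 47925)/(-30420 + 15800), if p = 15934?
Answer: 68113/14620 ≈ 4.6589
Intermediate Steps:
J = -20188 (J = -4254 - 1*15934 = -4254 - 15934 = -20188)
(J - 47925)/(-30420 + 15800) = (-20188 - 47925)/(-30420 + 15800) = -68113/(-14620) = -68113*(-1/14620) = 68113/14620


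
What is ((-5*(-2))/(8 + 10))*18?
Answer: 10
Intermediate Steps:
((-5*(-2))/(8 + 10))*18 = (10/18)*18 = ((1/18)*10)*18 = (5/9)*18 = 10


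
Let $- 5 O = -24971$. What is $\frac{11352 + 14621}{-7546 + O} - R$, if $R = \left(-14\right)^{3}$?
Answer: $\frac{34880831}{12759} \approx 2733.8$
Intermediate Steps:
$O = \frac{24971}{5}$ ($O = \left(- \frac{1}{5}\right) \left(-24971\right) = \frac{24971}{5} \approx 4994.2$)
$R = -2744$
$\frac{11352 + 14621}{-7546 + O} - R = \frac{11352 + 14621}{-7546 + \frac{24971}{5}} - -2744 = \frac{25973}{- \frac{12759}{5}} + 2744 = 25973 \left(- \frac{5}{12759}\right) + 2744 = - \frac{129865}{12759} + 2744 = \frac{34880831}{12759}$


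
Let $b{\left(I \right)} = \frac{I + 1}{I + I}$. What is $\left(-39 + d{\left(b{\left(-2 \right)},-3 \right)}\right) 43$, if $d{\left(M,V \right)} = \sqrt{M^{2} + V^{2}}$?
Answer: $-1677 + \frac{43 \sqrt{145}}{4} \approx -1547.6$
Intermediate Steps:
$b{\left(I \right)} = \frac{1 + I}{2 I}$
$\left(-39 + d{\left(b{\left(-2 \right)},-3 \right)}\right) 43 = \left(-39 + \sqrt{\left(\frac{1 - 2}{2 \left(-2\right)}\right)^{2} + \left(-3\right)^{2}}\right) 43 = \left(-39 + \sqrt{\left(\frac{1}{2} \left(- \frac{1}{2}\right) \left(-1\right)\right)^{2} + 9}\right) 43 = \left(-39 + \sqrt{\left(\frac{1}{4}\right)^{2} + 9}\right) 43 = \left(-39 + \sqrt{\frac{1}{16} + 9}\right) 43 = \left(-39 + \sqrt{\frac{145}{16}}\right) 43 = \left(-39 + \frac{\sqrt{145}}{4}\right) 43 = -1677 + \frac{43 \sqrt{145}}{4}$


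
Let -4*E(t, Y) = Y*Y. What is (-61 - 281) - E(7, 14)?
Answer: -293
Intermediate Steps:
E(t, Y) = -Y²/4 (E(t, Y) = -Y*Y/4 = -Y²/4)
(-61 - 281) - E(7, 14) = (-61 - 281) - (-1)*14²/4 = -342 - (-1)*196/4 = -342 - 1*(-49) = -342 + 49 = -293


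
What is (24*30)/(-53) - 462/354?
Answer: -46561/3127 ≈ -14.890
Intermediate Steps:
(24*30)/(-53) - 462/354 = 720*(-1/53) - 462*1/354 = -720/53 - 77/59 = -46561/3127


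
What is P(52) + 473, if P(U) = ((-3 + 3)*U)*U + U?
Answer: 525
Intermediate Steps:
P(U) = U (P(U) = (0*U)*U + U = 0*U + U = 0 + U = U)
P(52) + 473 = 52 + 473 = 525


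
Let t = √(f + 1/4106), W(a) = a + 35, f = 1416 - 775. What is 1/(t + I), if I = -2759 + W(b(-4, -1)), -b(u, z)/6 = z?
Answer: -11160108/30330541597 - √10806774382/30330541597 ≈ -0.00037138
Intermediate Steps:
b(u, z) = -6*z
f = 641
W(a) = 35 + a
I = -2718 (I = -2759 + (35 - 6*(-1)) = -2759 + (35 + 6) = -2759 + 41 = -2718)
t = √10806774382/4106 (t = √(641 + 1/4106) = √(2631947/4106) = √10806774382/4106 ≈ 25.318)
1/(t + I) = 1/(√10806774382/4106 - 2718) = 1/(-2718 + √10806774382/4106)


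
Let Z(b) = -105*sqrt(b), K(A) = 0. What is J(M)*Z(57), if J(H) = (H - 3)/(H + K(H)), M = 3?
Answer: 0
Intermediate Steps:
J(H) = (-3 + H)/H (J(H) = (H - 3)/(H + 0) = (-3 + H)/H)
J(M)*Z(57) = ((-3 + 3)/3)*(-105*sqrt(57)) = ((1/3)*0)*(-105*sqrt(57)) = 0*(-105*sqrt(57)) = 0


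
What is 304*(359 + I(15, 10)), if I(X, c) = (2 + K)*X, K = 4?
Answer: 136496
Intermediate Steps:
I(X, c) = 6*X (I(X, c) = (2 + 4)*X = 6*X)
304*(359 + I(15, 10)) = 304*(359 + 6*15) = 304*(359 + 90) = 304*449 = 136496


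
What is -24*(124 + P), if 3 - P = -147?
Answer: -6576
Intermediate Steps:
P = 150 (P = 3 - 1*(-147) = 3 + 147 = 150)
-24*(124 + P) = -24*(124 + 150) = -24*274 = -6576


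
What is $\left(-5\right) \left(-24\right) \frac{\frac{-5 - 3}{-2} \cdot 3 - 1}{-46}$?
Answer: $- \frac{660}{23} \approx -28.696$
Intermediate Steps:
$\left(-5\right) \left(-24\right) \frac{\frac{-5 - 3}{-2} \cdot 3 - 1}{-46} = 120 \left(\left(-8\right) \left(- \frac{1}{2}\right) 3 - 1\right) \left(- \frac{1}{46}\right) = 120 \left(4 \cdot 3 - 1\right) \left(- \frac{1}{46}\right) = 120 \left(12 - 1\right) \left(- \frac{1}{46}\right) = 120 \cdot 11 \left(- \frac{1}{46}\right) = 120 \left(- \frac{11}{46}\right) = - \frac{660}{23}$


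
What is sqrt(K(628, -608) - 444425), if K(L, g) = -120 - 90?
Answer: I*sqrt(444635) ≈ 666.81*I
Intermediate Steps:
K(L, g) = -210
sqrt(K(628, -608) - 444425) = sqrt(-210 - 444425) = sqrt(-444635) = I*sqrt(444635)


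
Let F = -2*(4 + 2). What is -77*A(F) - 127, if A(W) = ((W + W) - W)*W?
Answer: -11215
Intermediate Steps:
F = -12 (F = -2*6 = -12)
A(W) = W² (A(W) = (2*W - W)*W = W*W = W²)
-77*A(F) - 127 = -77*(-12)² - 127 = -77*144 - 127 = -11088 - 127 = -11215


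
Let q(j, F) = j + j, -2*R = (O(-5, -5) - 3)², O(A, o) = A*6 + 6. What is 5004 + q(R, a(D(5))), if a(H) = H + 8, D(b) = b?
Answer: 4275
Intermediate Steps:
O(A, o) = 6 + 6*A (O(A, o) = 6*A + 6 = 6 + 6*A)
a(H) = 8 + H
R = -729/2 (R = -((6 + 6*(-5)) - 3)²/2 = -((6 - 30) - 3)²/2 = -(-24 - 3)²/2 = -½*(-27)² = -½*729 = -729/2 ≈ -364.50)
q(j, F) = 2*j
5004 + q(R, a(D(5))) = 5004 + 2*(-729/2) = 5004 - 729 = 4275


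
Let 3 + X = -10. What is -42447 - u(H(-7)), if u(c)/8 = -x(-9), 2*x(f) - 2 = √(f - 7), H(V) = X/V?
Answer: -42439 + 16*I ≈ -42439.0 + 16.0*I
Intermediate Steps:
X = -13 (X = -3 - 10 = -13)
H(V) = -13/V
x(f) = 1 + √(-7 + f)/2 (x(f) = 1 + √(f - 7)/2 = 1 + √(-7 + f)/2)
u(c) = -8 - 16*I (u(c) = 8*(-(1 + √(-7 - 9)/2)) = 8*(-(1 + √(-16)/2)) = 8*(-(1 + (4*I)/2)) = 8*(-(1 + 2*I)) = 8*(-1 - 2*I) = -8 - 16*I)
-42447 - u(H(-7)) = -42447 - (-8 - 16*I) = -42447 + (8 + 16*I) = -42439 + 16*I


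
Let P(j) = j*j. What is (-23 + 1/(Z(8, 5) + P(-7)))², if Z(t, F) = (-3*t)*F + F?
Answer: 2307361/4356 ≈ 529.70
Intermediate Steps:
P(j) = j²
Z(t, F) = F - 3*F*t (Z(t, F) = -3*F*t + F = F - 3*F*t)
(-23 + 1/(Z(8, 5) + P(-7)))² = (-23 + 1/(5*(1 - 3*8) + (-7)²))² = (-23 + 1/(5*(1 - 24) + 49))² = (-23 + 1/(5*(-23) + 49))² = (-23 + 1/(-115 + 49))² = (-23 + 1/(-66))² = (-23 - 1/66)² = (-1519/66)² = 2307361/4356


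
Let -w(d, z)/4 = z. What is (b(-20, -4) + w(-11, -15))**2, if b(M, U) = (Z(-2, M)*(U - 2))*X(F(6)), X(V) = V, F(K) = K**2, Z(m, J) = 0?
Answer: 3600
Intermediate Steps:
b(M, U) = 0 (b(M, U) = (0*(U - 2))*6**2 = (0*(-2 + U))*36 = 0*36 = 0)
w(d, z) = -4*z
(b(-20, -4) + w(-11, -15))**2 = (0 - 4*(-15))**2 = (0 + 60)**2 = 60**2 = 3600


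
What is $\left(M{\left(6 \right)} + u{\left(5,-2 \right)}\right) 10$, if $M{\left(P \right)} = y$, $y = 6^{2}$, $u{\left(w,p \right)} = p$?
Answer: $340$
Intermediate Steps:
$y = 36$
$M{\left(P \right)} = 36$
$\left(M{\left(6 \right)} + u{\left(5,-2 \right)}\right) 10 = \left(36 - 2\right) 10 = 34 \cdot 10 = 340$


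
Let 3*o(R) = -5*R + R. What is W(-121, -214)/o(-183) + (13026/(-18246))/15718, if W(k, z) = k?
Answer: -2892070361/5831409436 ≈ -0.49595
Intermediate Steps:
o(R) = -4*R/3 (o(R) = (-5*R + R)/3 = (-4*R)/3 = -4*R/3)
W(-121, -214)/o(-183) + (13026/(-18246))/15718 = -121/((-4/3*(-183))) + (13026/(-18246))/15718 = -121/244 + (13026*(-1/18246))*(1/15718) = -121*1/244 - 2171/3041*1/15718 = -121/244 - 2171/47798438 = -2892070361/5831409436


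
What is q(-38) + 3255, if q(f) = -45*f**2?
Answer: -61725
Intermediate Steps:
q(-38) + 3255 = -45*(-38)**2 + 3255 = -45*1444 + 3255 = -64980 + 3255 = -61725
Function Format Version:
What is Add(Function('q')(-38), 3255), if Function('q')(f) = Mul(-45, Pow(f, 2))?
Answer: -61725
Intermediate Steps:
Add(Function('q')(-38), 3255) = Add(Mul(-45, Pow(-38, 2)), 3255) = Add(Mul(-45, 1444), 3255) = Add(-64980, 3255) = -61725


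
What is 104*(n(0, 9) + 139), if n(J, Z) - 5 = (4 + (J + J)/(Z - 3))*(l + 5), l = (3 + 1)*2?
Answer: 20384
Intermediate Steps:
l = 8 (l = 4*2 = 8)
n(J, Z) = 57 + 26*J/(-3 + Z) (n(J, Z) = 5 + (4 + (J + J)/(Z - 3))*(8 + 5) = 5 + (4 + (2*J)/(-3 + Z))*13 = 5 + (4 + 2*J/(-3 + Z))*13 = 5 + (52 + 26*J/(-3 + Z)) = 57 + 26*J/(-3 + Z))
104*(n(0, 9) + 139) = 104*((-171 + 26*0 + 57*9)/(-3 + 9) + 139) = 104*((-171 + 0 + 513)/6 + 139) = 104*((1/6)*342 + 139) = 104*(57 + 139) = 104*196 = 20384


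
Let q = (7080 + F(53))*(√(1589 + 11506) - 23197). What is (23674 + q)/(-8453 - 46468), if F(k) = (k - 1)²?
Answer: 75645258/18307 - 9784*√1455/18307 ≈ 4111.7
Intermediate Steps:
F(k) = (-1 + k)²
q = -226959448 + 29352*√1455 (q = (7080 + (-1 + 53)²)*(√(1589 + 11506) - 23197) = (7080 + 52²)*(√13095 - 23197) = (7080 + 2704)*(3*√1455 - 23197) = 9784*(-23197 + 3*√1455) = -226959448 + 29352*√1455 ≈ -2.2584e+8)
(23674 + q)/(-8453 - 46468) = (23674 + (-226959448 + 29352*√1455))/(-8453 - 46468) = (-226935774 + 29352*√1455)/(-54921) = (-226935774 + 29352*√1455)*(-1/54921) = 75645258/18307 - 9784*√1455/18307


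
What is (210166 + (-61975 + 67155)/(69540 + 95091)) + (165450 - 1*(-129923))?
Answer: 83227396289/164631 ≈ 5.0554e+5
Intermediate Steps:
(210166 + (-61975 + 67155)/(69540 + 95091)) + (165450 - 1*(-129923)) = (210166 + 5180/164631) + (165450 + 129923) = (210166 + 5180*(1/164631)) + 295373 = (210166 + 5180/164631) + 295373 = 34599843926/164631 + 295373 = 83227396289/164631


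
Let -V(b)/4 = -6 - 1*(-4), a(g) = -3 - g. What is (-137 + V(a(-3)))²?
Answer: 16641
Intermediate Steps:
V(b) = 8 (V(b) = -4*(-6 - 1*(-4)) = -4*(-6 + 4) = -4*(-2) = 8)
(-137 + V(a(-3)))² = (-137 + 8)² = (-129)² = 16641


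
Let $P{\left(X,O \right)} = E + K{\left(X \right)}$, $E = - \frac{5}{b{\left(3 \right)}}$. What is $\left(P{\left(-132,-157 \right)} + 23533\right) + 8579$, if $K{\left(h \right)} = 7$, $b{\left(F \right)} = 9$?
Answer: $\frac{289066}{9} \approx 32118.0$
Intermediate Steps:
$E = - \frac{5}{9} \approx -0.55556$
$P{\left(X,O \right)} = \frac{58}{9}$ ($P{\left(X,O \right)} = - \frac{5}{9} + 7 = \frac{58}{9}$)
$\left(P{\left(-132,-157 \right)} + 23533\right) + 8579 = \left(\frac{58}{9} + 23533\right) + 8579 = \frac{211855}{9} + 8579 = \frac{289066}{9}$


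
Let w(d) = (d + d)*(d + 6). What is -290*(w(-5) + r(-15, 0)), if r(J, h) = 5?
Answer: 1450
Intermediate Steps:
w(d) = 2*d*(6 + d) (w(d) = (2*d)*(6 + d) = 2*d*(6 + d))
-290*(w(-5) + r(-15, 0)) = -290*(2*(-5)*(6 - 5) + 5) = -290*(2*(-5)*1 + 5) = -290*(-10 + 5) = -290*(-5) = 1450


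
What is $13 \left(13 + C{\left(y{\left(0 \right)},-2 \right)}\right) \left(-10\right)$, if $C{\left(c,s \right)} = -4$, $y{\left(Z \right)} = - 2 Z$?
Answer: $-1170$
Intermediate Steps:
$13 \left(13 + C{\left(y{\left(0 \right)},-2 \right)}\right) \left(-10\right) = 13 \left(13 - 4\right) \left(-10\right) = 13 \cdot 9 \left(-10\right) = 117 \left(-10\right) = -1170$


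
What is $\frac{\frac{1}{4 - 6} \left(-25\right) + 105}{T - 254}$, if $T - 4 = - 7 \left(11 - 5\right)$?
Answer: $- \frac{235}{584} \approx -0.4024$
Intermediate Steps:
$T = -38$ ($T = 4 - 7 \left(11 - 5\right) = 4 - 42 = -38$)
$\frac{\frac{1}{4 - 6} \left(-25\right) + 105}{T - 254} = \frac{\frac{1}{4 - 6} \left(-25\right) + 105}{-38 - 254} = \frac{\frac{1}{4 - 6} \left(-25\right) + 105}{-292} = \left(\frac{1}{-2} \left(-25\right) + 105\right) \left(- \frac{1}{292}\right) = \left(\left(- \frac{1}{2}\right) \left(-25\right) + 105\right) \left(- \frac{1}{292}\right) = \left(\frac{25}{2} + 105\right) \left(- \frac{1}{292}\right) = \frac{235}{2} \left(- \frac{1}{292}\right) = - \frac{235}{584}$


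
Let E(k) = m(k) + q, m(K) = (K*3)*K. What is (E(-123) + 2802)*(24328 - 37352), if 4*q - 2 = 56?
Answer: -627802384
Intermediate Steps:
q = 29/2 (q = 1/2 + (1/4)*56 = 1/2 + 14 = 29/2 ≈ 14.500)
m(K) = 3*K**2 (m(K) = (3*K)*K = 3*K**2)
E(k) = 29/2 + 3*k**2 (E(k) = 3*k**2 + 29/2 = 29/2 + 3*k**2)
(E(-123) + 2802)*(24328 - 37352) = ((29/2 + 3*(-123)**2) + 2802)*(24328 - 37352) = ((29/2 + 3*15129) + 2802)*(-13024) = ((29/2 + 45387) + 2802)*(-13024) = (90803/2 + 2802)*(-13024) = (96407/2)*(-13024) = -627802384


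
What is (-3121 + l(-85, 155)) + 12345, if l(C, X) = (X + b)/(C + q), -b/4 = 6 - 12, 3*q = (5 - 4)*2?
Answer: 2333135/253 ≈ 9221.9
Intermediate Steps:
q = ⅔ (q = ((5 - 4)*2)/3 = (1*2)/3 = (⅓)*2 = ⅔ ≈ 0.66667)
b = 24 (b = -4*(6 - 12) = -4*(-6) = 24)
l(C, X) = (24 + X)/(⅔ + C) (l(C, X) = (X + 24)/(C + ⅔) = (24 + X)/(⅔ + C))
(-3121 + l(-85, 155)) + 12345 = (-3121 + 3*(24 + 155)/(2 + 3*(-85))) + 12345 = (-3121 + 3*179/(2 - 255)) + 12345 = (-3121 + 3*179/(-253)) + 12345 = (-3121 + 3*(-1/253)*179) + 12345 = (-3121 - 537/253) + 12345 = -790150/253 + 12345 = 2333135/253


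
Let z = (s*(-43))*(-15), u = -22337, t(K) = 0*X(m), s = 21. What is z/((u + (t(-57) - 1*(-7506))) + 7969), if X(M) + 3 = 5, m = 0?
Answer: -13545/6862 ≈ -1.9739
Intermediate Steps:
X(M) = 2 (X(M) = -3 + 5 = 2)
t(K) = 0 (t(K) = 0*2 = 0)
z = 13545 (z = (21*(-43))*(-15) = -903*(-15) = 13545)
z/((u + (t(-57) - 1*(-7506))) + 7969) = 13545/((-22337 + (0 - 1*(-7506))) + 7969) = 13545/((-22337 + (0 + 7506)) + 7969) = 13545/((-22337 + 7506) + 7969) = 13545/(-14831 + 7969) = 13545/(-6862) = 13545*(-1/6862) = -13545/6862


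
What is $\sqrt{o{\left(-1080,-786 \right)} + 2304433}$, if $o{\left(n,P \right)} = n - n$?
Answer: $\sqrt{2304433} \approx 1518.0$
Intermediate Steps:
$o{\left(n,P \right)} = 0$
$\sqrt{o{\left(-1080,-786 \right)} + 2304433} = \sqrt{0 + 2304433} = \sqrt{2304433}$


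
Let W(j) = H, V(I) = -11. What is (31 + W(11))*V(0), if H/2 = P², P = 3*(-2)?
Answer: -1133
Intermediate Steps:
P = -6
H = 72 (H = 2*(-6)² = 2*36 = 72)
W(j) = 72
(31 + W(11))*V(0) = (31 + 72)*(-11) = 103*(-11) = -1133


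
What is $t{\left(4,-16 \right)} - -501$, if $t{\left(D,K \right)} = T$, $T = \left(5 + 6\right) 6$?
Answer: $567$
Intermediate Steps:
$T = 66$ ($T = 11 \cdot 6 = 66$)
$t{\left(D,K \right)} = 66$
$t{\left(4,-16 \right)} - -501 = 66 - -501 = 66 + 501 = 567$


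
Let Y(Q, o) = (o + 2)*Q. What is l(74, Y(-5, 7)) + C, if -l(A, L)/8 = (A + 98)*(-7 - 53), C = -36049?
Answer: 46511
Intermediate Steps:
Y(Q, o) = Q*(2 + o) (Y(Q, o) = (2 + o)*Q = Q*(2 + o))
l(A, L) = 47040 + 480*A (l(A, L) = -8*(A + 98)*(-7 - 53) = -8*(98 + A)*(-60) = -8*(-5880 - 60*A) = 47040 + 480*A)
l(74, Y(-5, 7)) + C = (47040 + 480*74) - 36049 = (47040 + 35520) - 36049 = 82560 - 36049 = 46511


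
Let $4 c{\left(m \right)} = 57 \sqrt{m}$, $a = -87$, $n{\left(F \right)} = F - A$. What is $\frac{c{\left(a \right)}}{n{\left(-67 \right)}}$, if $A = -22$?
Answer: $- \frac{19 i \sqrt{87}}{60} \approx - 2.9537 i$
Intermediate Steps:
$n{\left(F \right)} = 22 + F$ ($n{\left(F \right)} = F - -22 = F + 22 = 22 + F$)
$c{\left(m \right)} = \frac{57 \sqrt{m}}{4}$
$\frac{c{\left(a \right)}}{n{\left(-67 \right)}} = \frac{\frac{57}{4} \sqrt{-87}}{22 - 67} = \frac{\frac{57}{4} i \sqrt{87}}{-45} = \frac{57 i \sqrt{87}}{4} \left(- \frac{1}{45}\right) = - \frac{19 i \sqrt{87}}{60}$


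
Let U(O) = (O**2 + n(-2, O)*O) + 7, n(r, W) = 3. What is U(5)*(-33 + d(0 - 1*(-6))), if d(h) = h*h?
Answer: 141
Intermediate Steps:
d(h) = h**2
U(O) = 7 + O**2 + 3*O (U(O) = (O**2 + 3*O) + 7 = 7 + O**2 + 3*O)
U(5)*(-33 + d(0 - 1*(-6))) = (7 + 5**2 + 3*5)*(-33 + (0 - 1*(-6))**2) = (7 + 25 + 15)*(-33 + (0 + 6)**2) = 47*(-33 + 6**2) = 47*(-33 + 36) = 47*3 = 141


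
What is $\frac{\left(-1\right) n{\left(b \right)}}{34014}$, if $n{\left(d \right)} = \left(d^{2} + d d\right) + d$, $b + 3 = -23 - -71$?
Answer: $- \frac{1365}{11338} \approx -0.12039$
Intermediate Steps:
$b = 45$ ($b = -3 - -48 = -3 + \left(-23 + 71\right) = -3 + 48 = 45$)
$n{\left(d \right)} = d + 2 d^{2}$ ($n{\left(d \right)} = \left(d^{2} + d^{2}\right) + d = 2 d^{2} + d = d + 2 d^{2}$)
$\frac{\left(-1\right) n{\left(b \right)}}{34014} = \frac{\left(-1\right) 45 \left(1 + 2 \cdot 45\right)}{34014} = - 45 \left(1 + 90\right) \frac{1}{34014} = - 45 \cdot 91 \cdot \frac{1}{34014} = \left(-1\right) 4095 \cdot \frac{1}{34014} = \left(-4095\right) \frac{1}{34014} = - \frac{1365}{11338}$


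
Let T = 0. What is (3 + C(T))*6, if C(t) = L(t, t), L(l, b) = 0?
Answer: 18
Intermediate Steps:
C(t) = 0
(3 + C(T))*6 = (3 + 0)*6 = 3*6 = 18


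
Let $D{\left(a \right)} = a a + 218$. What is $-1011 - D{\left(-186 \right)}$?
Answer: $-35825$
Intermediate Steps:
$D{\left(a \right)} = 218 + a^{2}$ ($D{\left(a \right)} = a^{2} + 218 = 218 + a^{2}$)
$-1011 - D{\left(-186 \right)} = -1011 - \left(218 + \left(-186\right)^{2}\right) = -1011 - \left(218 + 34596\right) = -1011 - 34814 = -35825$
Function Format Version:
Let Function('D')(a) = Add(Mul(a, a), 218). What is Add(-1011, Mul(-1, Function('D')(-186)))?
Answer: -35825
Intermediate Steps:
Function('D')(a) = Add(218, Pow(a, 2)) (Function('D')(a) = Add(Pow(a, 2), 218) = Add(218, Pow(a, 2)))
Add(-1011, Mul(-1, Function('D')(-186))) = Add(-1011, Mul(-1, Add(218, Pow(-186, 2)))) = Add(-1011, Mul(-1, Add(218, 34596))) = Add(-1011, Mul(-1, 34814)) = Add(-1011, -34814) = -35825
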